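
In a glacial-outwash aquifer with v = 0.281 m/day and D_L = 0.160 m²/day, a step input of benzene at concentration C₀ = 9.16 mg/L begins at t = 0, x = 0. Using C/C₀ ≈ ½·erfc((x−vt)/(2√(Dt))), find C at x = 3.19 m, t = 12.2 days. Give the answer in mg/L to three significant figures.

5.02 mg/L

For a continuous step input, C/C₀ ≈ ½·erfc((x−vt)/(2√(Dt))).
vt = 0.281 × 12.2 = 3.4282 m and 2√(Dt) = 2√(0.160 × 12.2) = 2.794 m.
Argument (x−vt)/(2√(Dt)) = (3.19 − 3.4282)/2.794 = -0.08525; ½·erfc(-0.08525) = 0.5480.
C = 9.16 × 0.5480 = 5.02 mg/L.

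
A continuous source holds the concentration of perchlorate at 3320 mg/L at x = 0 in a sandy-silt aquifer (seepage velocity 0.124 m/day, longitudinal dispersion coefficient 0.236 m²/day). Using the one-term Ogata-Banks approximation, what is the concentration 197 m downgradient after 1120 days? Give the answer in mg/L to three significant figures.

19.1 mg/L

For a continuous step input, C/C₀ ≈ ½·erfc((x−vt)/(2√(Dt))).
vt = 0.124 × 1120 = 138.88 m and 2√(Dt) = 2√(0.236 × 1120) = 32.52 m.
Argument (x−vt)/(2√(Dt)) = (197 − 138.88)/32.52 = 1.787; ½·erfc(1.787) = 0.005749.
C = 3320 × 0.005749 = 19.1 mg/L.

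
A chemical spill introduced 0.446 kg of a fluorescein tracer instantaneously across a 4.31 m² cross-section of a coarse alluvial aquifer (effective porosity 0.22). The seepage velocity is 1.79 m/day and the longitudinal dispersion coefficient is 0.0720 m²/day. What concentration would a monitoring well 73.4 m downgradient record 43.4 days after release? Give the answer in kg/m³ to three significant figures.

0.0173 kg/m³

For an instantaneous plane source, C(x,t) = M/(n_e·A·√(4πDt)) · exp(−(x−vt)²/(4Dt)), with n_e·A the pore (flow) area.
Plume center vt = 1.79 × 43.4 = 77.686 m, so the well at 73.4 m is 4.286 m upgradient of the peak.
√(4πDt) = 6.266 m, giving peak height M/(n_e·A·√(4πDt)) = 0.446/(0.22 × 4.31 × 6.266) = 0.07507 kg/m³.
(x−vt)²/(4Dt) = (-4.286)²/(4 × 0.0720 × 43.4) = 1.470; exp(−1.470) = 0.2299.
C = 0.07507 × 0.2299 = 0.0173 kg/m³.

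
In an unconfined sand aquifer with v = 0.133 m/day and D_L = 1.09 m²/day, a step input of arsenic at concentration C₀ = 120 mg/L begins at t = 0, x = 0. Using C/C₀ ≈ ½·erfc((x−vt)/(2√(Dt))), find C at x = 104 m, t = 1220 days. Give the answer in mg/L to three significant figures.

For a continuous step input, C/C₀ ≈ ½·erfc((x−vt)/(2√(Dt))).
vt = 0.133 × 1220 = 162.26 m and 2√(Dt) = 2√(1.09 × 1220) = 72.93 m.
Argument (x−vt)/(2√(Dt)) = (104 − 162.26)/72.93 = -0.7988; ½·erfc(-0.7988) = 0.8707.
C = 120 × 0.8707 = 104 mg/L.

104 mg/L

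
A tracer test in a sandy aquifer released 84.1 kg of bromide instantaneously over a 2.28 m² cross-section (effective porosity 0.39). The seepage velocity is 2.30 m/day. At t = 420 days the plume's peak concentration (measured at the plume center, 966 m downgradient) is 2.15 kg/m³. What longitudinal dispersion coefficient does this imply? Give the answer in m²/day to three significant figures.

At the plume center C_max = M/(n_e·A·√(4πDt)), so D = M²/(4πt·(n_e·A·C_max)²).
n_e·A·C_max = 0.39 × 2.28 × 2.15 = 1.912 kg/m.
D = 84.1²/(4π × 420 × 1.912²) = 0.367 m²/day.

0.367 m²/day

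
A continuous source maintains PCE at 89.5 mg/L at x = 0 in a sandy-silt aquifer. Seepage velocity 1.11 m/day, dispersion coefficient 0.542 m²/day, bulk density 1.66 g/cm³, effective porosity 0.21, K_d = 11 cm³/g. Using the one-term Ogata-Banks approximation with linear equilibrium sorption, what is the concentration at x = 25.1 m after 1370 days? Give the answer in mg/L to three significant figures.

Retardation factor R = 1 + ρ_b·K_d/n = 1 + 1.66 × 11/0.21 = 87.95.
Sorption retards both mechanisms: v_R = v/R = 0.01262 m/day, D_R = D/R = 0.006163 m²/day.
v_R·t = 0.01262 × 1370 = 17.2894 m; 2√(D_R t) = 5.811 m; argument = (25.1 − 17.2894)/5.811 = 1.344.
C = C₀ × ½·erfc(1.344) = 89.5 × 0.02867 = 2.57 mg/L.

2.57 mg/L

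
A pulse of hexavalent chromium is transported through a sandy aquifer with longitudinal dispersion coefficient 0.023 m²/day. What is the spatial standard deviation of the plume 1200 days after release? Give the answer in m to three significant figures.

Dispersive spreading gives a Gaussian with σ² = 2Dt; advection only shifts the center.
σ = √(2 × 0.023 × 1200) = 7.43 m.

7.43 m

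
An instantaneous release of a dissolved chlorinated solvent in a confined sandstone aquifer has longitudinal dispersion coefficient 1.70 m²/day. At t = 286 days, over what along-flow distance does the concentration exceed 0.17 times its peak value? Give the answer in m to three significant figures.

The plume is Gaussian with σ = √(2Dt) = √(2 × 1.70 × 286) = 31.18 m.
C/C_peak = exp(−Δx²/(2σ²)) = 0.17 ⇒ Δx = σ·√(−2 ln 0.17) = 31.18 × 1.883 = 58.71 m.
Width = 2Δx = 117 m.

117 m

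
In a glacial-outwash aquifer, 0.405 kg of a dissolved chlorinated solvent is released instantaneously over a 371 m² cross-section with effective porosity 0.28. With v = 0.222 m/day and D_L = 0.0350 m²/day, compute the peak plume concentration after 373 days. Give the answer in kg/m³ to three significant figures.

0.000304 kg/m³

The peak of an instantaneous 1D plume sits at x = vt; there the Gaussian factor is 1 and C_max = M/(n_e·A·√(4πDt)), where n_e·A is the pore area the mass is dissolved in.
√(4πDt) = √(4π × 0.0350 × 373) = 12.81 m, so C_max = 0.405/(0.28 × 371 × 12.81) = 0.000304 kg/m³.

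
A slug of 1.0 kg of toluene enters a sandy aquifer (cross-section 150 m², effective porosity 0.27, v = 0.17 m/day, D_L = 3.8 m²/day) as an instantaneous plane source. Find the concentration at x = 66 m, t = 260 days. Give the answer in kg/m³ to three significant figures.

0.000196 kg/m³

For an instantaneous plane source, C(x,t) = M/(n_e·A·√(4πDt)) · exp(−(x−vt)²/(4Dt)), with n_e·A the pore (flow) area.
Plume center vt = 0.17 × 260 = 44.2 m, so the well at 66 m is 21.8 m downgradient of the peak.
√(4πDt) = 111.4 m, giving peak height M/(n_e·A·√(4πDt)) = 1.0/(0.27 × 150 × 111.4) = 0.0002216 kg/m³.
(x−vt)²/(4Dt) = (21.8)²/(4 × 3.8 × 260) = 0.1203; exp(−0.1203) = 0.8867.
C = 0.0002216 × 0.8867 = 0.000196 kg/m³.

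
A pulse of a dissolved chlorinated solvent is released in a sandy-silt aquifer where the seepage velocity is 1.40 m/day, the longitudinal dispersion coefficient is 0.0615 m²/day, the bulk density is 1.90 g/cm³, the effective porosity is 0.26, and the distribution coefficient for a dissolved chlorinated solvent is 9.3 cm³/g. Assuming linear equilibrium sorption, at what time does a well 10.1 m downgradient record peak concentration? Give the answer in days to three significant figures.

Retardation factor R = 1 + ρ_b·K_d/n = 1 + 1.90 × 9.3/0.26 = 68.96.
Sorption retards both mechanisms: v_R = v/R = 0.02030 m/day, D_R = D/R = 0.0008918 m²/day.
Peak time from v_R²t² + 2D_R t − x² = 0: t = (√(D_R² + v_R²x²) − D_R)/v_R².
√(D_R² + v_R²x²) = √(0.0008918² + 0.02030² × 10.1²) = 0.2050; v_R² = 0.0004121.
t = (0.2050 − 0.0008918)/0.0004121 = 495 days.

495 days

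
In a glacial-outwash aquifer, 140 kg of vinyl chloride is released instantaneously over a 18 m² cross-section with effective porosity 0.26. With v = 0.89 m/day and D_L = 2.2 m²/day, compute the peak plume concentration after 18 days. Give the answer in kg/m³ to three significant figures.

The peak of an instantaneous 1D plume sits at x = vt; there the Gaussian factor is 1 and C_max = M/(n_e·A·√(4πDt)), where n_e·A is the pore area the mass is dissolved in.
√(4πDt) = √(4π × 2.2 × 18) = 22.31 m, so C_max = 140/(0.26 × 18 × 22.31) = 1.34 kg/m³.

1.34 kg/m³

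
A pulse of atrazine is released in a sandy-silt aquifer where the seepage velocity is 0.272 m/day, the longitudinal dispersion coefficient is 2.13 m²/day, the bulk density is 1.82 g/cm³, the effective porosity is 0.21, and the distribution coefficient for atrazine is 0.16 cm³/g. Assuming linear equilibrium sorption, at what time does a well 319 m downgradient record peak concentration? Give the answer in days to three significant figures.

2730 days

Retardation factor R = 1 + ρ_b·K_d/n = 1 + 1.82 × 0.16/0.21 = 2.387.
Sorption retards both mechanisms: v_R = v/R = 0.1140 m/day, D_R = D/R = 0.8923 m²/day.
Peak time from v_R²t² + 2D_R t − x² = 0: t = (√(D_R² + v_R²x²) − D_R)/v_R².
√(D_R² + v_R²x²) = √(0.8923² + 0.1140² × 319²) = 36.38; v_R² = 0.01300.
t = (36.38 − 0.8923)/0.01300 = 2730 days.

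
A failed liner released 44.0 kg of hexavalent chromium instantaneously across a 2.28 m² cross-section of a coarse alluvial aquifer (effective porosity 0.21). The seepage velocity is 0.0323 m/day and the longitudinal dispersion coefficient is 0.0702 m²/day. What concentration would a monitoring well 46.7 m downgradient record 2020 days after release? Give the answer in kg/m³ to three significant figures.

1.19 kg/m³

For an instantaneous plane source, C(x,t) = M/(n_e·A·√(4πDt)) · exp(−(x−vt)²/(4Dt)), with n_e·A the pore (flow) area.
Plume center vt = 0.0323 × 2020 = 65.246 m, so the well at 46.7 m is 18.546 m upgradient of the peak.
√(4πDt) = 42.21 m, giving peak height M/(n_e·A·√(4πDt)) = 44.0/(0.21 × 2.28 × 42.21) = 2.177 kg/m³.
(x−vt)²/(4Dt) = (-18.546)²/(4 × 0.0702 × 2020) = 0.6064; exp(−0.6064) = 0.5453.
C = 2.177 × 0.5453 = 1.19 kg/m³.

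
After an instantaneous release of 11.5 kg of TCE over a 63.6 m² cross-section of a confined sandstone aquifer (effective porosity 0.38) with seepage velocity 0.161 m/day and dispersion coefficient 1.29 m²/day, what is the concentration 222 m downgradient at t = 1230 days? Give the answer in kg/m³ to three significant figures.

0.00308 kg/m³

For an instantaneous plane source, C(x,t) = M/(n_e·A·√(4πDt)) · exp(−(x−vt)²/(4Dt)), with n_e·A the pore (flow) area.
Plume center vt = 0.161 × 1230 = 198.03 m, so the well at 222 m is 23.97 m downgradient of the peak.
√(4πDt) = 141.2 m, giving peak height M/(n_e·A·√(4πDt)) = 11.5/(0.38 × 63.6 × 141.2) = 0.003370 kg/m³.
(x−vt)²/(4Dt) = (23.97)²/(4 × 1.29 × 1230) = 0.09053; exp(−0.09053) = 0.9134.
C = 0.003370 × 0.9134 = 0.00308 kg/m³.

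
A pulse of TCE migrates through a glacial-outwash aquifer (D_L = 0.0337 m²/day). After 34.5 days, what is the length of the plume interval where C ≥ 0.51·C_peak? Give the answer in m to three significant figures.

3.54 m

The plume is Gaussian with σ = √(2Dt) = √(2 × 0.0337 × 34.5) = 1.525 m.
C/C_peak = exp(−Δx²/(2σ²)) = 0.51 ⇒ Δx = σ·√(−2 ln 0.51) = 1.525 × 1.160 = 1.769 m.
Width = 2Δx = 3.54 m.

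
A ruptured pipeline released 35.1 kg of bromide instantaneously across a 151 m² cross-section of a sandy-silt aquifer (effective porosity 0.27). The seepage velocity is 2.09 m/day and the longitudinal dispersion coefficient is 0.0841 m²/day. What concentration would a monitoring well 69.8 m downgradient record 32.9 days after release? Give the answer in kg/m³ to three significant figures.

For an instantaneous plane source, C(x,t) = M/(n_e·A·√(4πDt)) · exp(−(x−vt)²/(4Dt)), with n_e·A the pore (flow) area.
Plume center vt = 2.09 × 32.9 = 68.761 m, so the well at 69.8 m is 1.039 m downgradient of the peak.
√(4πDt) = 5.897 m, giving peak height M/(n_e·A·√(4πDt)) = 35.1/(0.27 × 151 × 5.897) = 0.1460 kg/m³.
(x−vt)²/(4Dt) = (1.039)²/(4 × 0.0841 × 32.9) = 0.09754; exp(−0.09754) = 0.9071.
C = 0.1460 × 0.9071 = 0.132 kg/m³.

0.132 kg/m³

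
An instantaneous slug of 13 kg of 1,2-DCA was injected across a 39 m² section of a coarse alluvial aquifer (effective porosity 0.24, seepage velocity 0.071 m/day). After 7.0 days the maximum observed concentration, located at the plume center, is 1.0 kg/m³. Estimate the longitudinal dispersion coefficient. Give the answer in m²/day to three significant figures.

At the plume center C_max = M/(n_e·A·√(4πDt)), so D = M²/(4πt·(n_e·A·C_max)²).
n_e·A·C_max = 0.24 × 39 × 1.0 = 9.360 kg/m.
D = 13²/(4π × 7.0 × 9.360²) = 0.0219 m²/day.

0.0219 m²/day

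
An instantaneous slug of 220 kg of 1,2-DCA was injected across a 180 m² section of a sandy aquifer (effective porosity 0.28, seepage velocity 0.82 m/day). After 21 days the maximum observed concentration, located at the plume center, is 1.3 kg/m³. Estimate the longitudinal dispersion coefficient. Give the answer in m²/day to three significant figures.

0.0427 m²/day

At the plume center C_max = M/(n_e·A·√(4πDt)), so D = M²/(4πt·(n_e·A·C_max)²).
n_e·A·C_max = 0.28 × 180 × 1.3 = 65.52 kg/m.
D = 220²/(4π × 21 × 65.52²) = 0.0427 m²/day.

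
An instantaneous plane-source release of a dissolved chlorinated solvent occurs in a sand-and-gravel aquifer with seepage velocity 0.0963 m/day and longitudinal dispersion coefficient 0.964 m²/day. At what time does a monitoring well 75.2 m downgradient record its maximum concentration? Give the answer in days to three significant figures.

For the 1D instantaneous-source solution, setting ∂C/∂t = 0 at fixed x gives v²t² + 2Dt − x² = 0, so t = (√(D² + v²x²) − D)/v².
√(D² + v²x²) = √(0.964² + 0.0963² × 75.2²) = 7.306; v² = 0.00927369.
t = (7.306 − 0.964)/0.00927369 = 684 days (vs. the pure-advection estimate x/v = 781 d).

684 days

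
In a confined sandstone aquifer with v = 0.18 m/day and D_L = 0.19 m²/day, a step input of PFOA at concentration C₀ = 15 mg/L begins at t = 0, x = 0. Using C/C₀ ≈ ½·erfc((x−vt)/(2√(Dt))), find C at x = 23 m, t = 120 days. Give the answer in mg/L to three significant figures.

6.27 mg/L

For a continuous step input, C/C₀ ≈ ½·erfc((x−vt)/(2√(Dt))).
vt = 0.18 × 120 = 21.6 m and 2√(Dt) = 2√(0.19 × 120) = 9.550 m.
Argument (x−vt)/(2√(Dt)) = (23 − 21.6)/9.550 = 0.1466; ½·erfc(0.1466) = 0.4179.
C = 15 × 0.4179 = 6.27 mg/L.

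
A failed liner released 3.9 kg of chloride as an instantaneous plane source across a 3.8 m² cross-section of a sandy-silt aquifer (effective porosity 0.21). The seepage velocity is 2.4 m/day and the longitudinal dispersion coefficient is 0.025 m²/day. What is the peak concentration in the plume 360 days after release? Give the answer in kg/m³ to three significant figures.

0.460 kg/m³

The peak of an instantaneous 1D plume sits at x = vt; there the Gaussian factor is 1 and C_max = M/(n_e·A·√(4πDt)), where n_e·A is the pore area the mass is dissolved in.
√(4πDt) = √(4π × 0.025 × 360) = 10.63 m, so C_max = 3.9/(0.21 × 3.8 × 10.63) = 0.460 kg/m³.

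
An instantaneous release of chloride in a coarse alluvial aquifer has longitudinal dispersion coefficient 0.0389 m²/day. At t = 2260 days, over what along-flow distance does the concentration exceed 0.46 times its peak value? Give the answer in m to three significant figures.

The plume is Gaussian with σ = √(2Dt) = √(2 × 0.0389 × 2260) = 13.26 m.
C/C_peak = exp(−Δx²/(2σ²)) = 0.46 ⇒ Δx = σ·√(−2 ln 0.46) = 13.26 × 1.246 = 16.52 m.
Width = 2Δx = 33.0 m.

33.0 m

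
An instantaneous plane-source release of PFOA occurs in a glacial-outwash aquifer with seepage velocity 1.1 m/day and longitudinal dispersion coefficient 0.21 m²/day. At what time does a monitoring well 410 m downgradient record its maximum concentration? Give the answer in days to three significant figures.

For the 1D instantaneous-source solution, setting ∂C/∂t = 0 at fixed x gives v²t² + 2Dt − x² = 0, so t = (√(D² + v²x²) − D)/v².
√(D² + v²x²) = √(0.21² + 1.1² × 410²) = 451.0; v² = 1.21.
t = (451.0 − 0.21)/1.21 = 373 days (vs. the pure-advection estimate x/v = 373 d).

373 days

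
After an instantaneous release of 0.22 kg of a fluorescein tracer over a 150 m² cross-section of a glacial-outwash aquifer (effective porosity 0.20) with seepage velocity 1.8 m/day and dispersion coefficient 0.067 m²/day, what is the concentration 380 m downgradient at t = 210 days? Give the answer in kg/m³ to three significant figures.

For an instantaneous plane source, C(x,t) = M/(n_e·A·√(4πDt)) · exp(−(x−vt)²/(4Dt)), with n_e·A the pore (flow) area.
Plume center vt = 1.8 × 210 = 378 m, so the well at 380 m is 2 m downgradient of the peak.
√(4πDt) = 13.30 m, giving peak height M/(n_e·A·√(4πDt)) = 0.22/(0.20 × 150 × 13.30) = 0.0005514 kg/m³.
(x−vt)²/(4Dt) = (2)²/(4 × 0.067 × 210) = 0.07107; exp(−0.07107) = 0.9314.
C = 0.0005514 × 0.9314 = 0.000514 kg/m³.

0.000514 kg/m³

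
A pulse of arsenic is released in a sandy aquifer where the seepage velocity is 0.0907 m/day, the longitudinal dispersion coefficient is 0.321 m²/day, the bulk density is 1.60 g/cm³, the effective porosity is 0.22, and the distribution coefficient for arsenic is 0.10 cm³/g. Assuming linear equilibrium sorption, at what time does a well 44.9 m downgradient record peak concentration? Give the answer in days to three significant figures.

790 days

Retardation factor R = 1 + ρ_b·K_d/n = 1 + 1.60 × 0.10/0.22 = 1.727.
Sorption retards both mechanisms: v_R = v/R = 0.05252 m/day, D_R = D/R = 0.1859 m²/day.
Peak time from v_R²t² + 2D_R t − x² = 0: t = (√(D_R² + v_R²x²) − D_R)/v_R².
√(D_R² + v_R²x²) = √(0.1859² + 0.05252² × 44.9²) = 2.365; v_R² = 0.002758.
t = (2.365 − 0.1859)/0.002758 = 790 days.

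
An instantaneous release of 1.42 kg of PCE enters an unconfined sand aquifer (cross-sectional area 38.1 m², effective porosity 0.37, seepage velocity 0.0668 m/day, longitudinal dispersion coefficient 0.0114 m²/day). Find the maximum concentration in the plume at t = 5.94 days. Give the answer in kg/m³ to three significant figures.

0.109 kg/m³

The peak of an instantaneous 1D plume sits at x = vt; there the Gaussian factor is 1 and C_max = M/(n_e·A·√(4πDt)), where n_e·A is the pore area the mass is dissolved in.
√(4πDt) = √(4π × 0.0114 × 5.94) = 0.9225 m, so C_max = 1.42/(0.37 × 38.1 × 0.9225) = 0.109 kg/m³.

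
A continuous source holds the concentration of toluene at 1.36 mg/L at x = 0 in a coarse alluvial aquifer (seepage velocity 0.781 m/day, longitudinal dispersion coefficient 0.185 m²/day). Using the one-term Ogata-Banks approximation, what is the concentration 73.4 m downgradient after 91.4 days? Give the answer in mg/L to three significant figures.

For a continuous step input, C/C₀ ≈ ½·erfc((x−vt)/(2√(Dt))).
vt = 0.781 × 91.4 = 71.3834 m and 2√(Dt) = 2√(0.185 × 91.4) = 8.224 m.
Argument (x−vt)/(2√(Dt)) = (73.4 − 71.3834)/8.224 = 0.2452; ½·erfc(0.2452) = 0.3644.
C = 1.36 × 0.3644 = 0.496 mg/L.

0.496 mg/L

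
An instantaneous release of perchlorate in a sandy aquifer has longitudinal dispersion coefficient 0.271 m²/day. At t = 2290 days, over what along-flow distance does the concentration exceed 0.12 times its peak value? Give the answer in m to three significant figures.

The plume is Gaussian with σ = √(2Dt) = √(2 × 0.271 × 2290) = 35.23 m.
C/C_peak = exp(−Δx²/(2σ²)) = 0.12 ⇒ Δx = σ·√(−2 ln 0.12) = 35.23 × 2.059 = 72.54 m.
Width = 2Δx = 145 m.

145 m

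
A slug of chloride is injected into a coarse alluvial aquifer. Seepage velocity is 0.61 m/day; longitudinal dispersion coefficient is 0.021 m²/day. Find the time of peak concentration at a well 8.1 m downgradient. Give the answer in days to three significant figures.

For the 1D instantaneous-source solution, setting ∂C/∂t = 0 at fixed x gives v²t² + 2Dt − x² = 0, so t = (√(D² + v²x²) − D)/v².
√(D² + v²x²) = √(0.021² + 0.61² × 8.1²) = 4.941; v² = 0.3721.
t = (4.941 − 0.021)/0.3721 = 13.2 days (vs. the pure-advection estimate x/v = 13.3 d).

13.2 days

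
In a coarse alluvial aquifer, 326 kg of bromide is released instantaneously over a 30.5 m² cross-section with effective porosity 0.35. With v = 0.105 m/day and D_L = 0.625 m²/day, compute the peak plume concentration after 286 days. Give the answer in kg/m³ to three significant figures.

0.644 kg/m³

The peak of an instantaneous 1D plume sits at x = vt; there the Gaussian factor is 1 and C_max = M/(n_e·A·√(4πDt)), where n_e·A is the pore area the mass is dissolved in.
√(4πDt) = √(4π × 0.625 × 286) = 47.39 m, so C_max = 326/(0.35 × 30.5 × 47.39) = 0.644 kg/m³.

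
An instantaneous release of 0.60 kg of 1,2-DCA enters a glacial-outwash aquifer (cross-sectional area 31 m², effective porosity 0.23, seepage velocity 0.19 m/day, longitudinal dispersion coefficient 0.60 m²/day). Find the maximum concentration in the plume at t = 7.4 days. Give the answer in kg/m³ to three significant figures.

0.0113 kg/m³

The peak of an instantaneous 1D plume sits at x = vt; there the Gaussian factor is 1 and C_max = M/(n_e·A·√(4πDt)), where n_e·A is the pore area the mass is dissolved in.
√(4πDt) = √(4π × 0.60 × 7.4) = 7.470 m, so C_max = 0.60/(0.23 × 31 × 7.470) = 0.0113 kg/m³.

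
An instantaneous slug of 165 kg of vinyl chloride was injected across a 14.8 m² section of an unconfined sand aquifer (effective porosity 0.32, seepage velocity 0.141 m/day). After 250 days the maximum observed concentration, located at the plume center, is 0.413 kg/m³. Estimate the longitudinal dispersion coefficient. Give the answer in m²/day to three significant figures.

At the plume center C_max = M/(n_e·A·√(4πDt)), so D = M²/(4πt·(n_e·A·C_max)²).
n_e·A·C_max = 0.32 × 14.8 × 0.413 = 1.956 kg/m.
D = 165²/(4π × 250 × 1.956²) = 2.27 m²/day.

2.27 m²/day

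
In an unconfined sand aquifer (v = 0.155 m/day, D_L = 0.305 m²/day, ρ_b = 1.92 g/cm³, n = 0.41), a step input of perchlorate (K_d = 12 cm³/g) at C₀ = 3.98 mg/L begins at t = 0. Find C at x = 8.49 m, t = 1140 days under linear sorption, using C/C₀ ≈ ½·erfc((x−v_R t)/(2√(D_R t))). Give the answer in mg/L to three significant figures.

0.242 mg/L

Retardation factor R = 1 + ρ_b·K_d/n = 1 + 1.92 × 12/0.41 = 57.20.
Sorption retards both mechanisms: v_R = v/R = 0.002710 m/day, D_R = D/R = 0.005332 m²/day.
v_R·t = 0.002710 × 1140 = 3.0894 m; 2√(D_R t) = 4.931 m; argument = (8.49 − 3.0894)/4.931 = 1.095.
C = C₀ × ½·erfc(1.095) = 3.98 × 0.06074 = 0.242 mg/L.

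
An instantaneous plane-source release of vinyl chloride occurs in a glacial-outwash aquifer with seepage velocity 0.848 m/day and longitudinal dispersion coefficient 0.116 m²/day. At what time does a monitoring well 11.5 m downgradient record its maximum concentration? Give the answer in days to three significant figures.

13.4 days

For the 1D instantaneous-source solution, setting ∂C/∂t = 0 at fixed x gives v²t² + 2Dt − x² = 0, so t = (√(D² + v²x²) − D)/v².
√(D² + v²x²) = √(0.116² + 0.848² × 11.5²) = 9.753; v² = 0.719104.
t = (9.753 − 0.116)/0.719104 = 13.4 days (vs. the pure-advection estimate x/v = 13.6 d).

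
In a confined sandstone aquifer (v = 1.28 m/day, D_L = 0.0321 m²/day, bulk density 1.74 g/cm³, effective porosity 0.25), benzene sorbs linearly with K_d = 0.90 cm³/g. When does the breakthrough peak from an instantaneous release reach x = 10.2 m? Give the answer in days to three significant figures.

57.7 days

Retardation factor R = 1 + ρ_b·K_d/n = 1 + 1.74 × 0.90/0.25 = 7.264.
Sorption retards both mechanisms: v_R = v/R = 0.1762 m/day, D_R = D/R = 0.004419 m²/day.
Peak time from v_R²t² + 2D_R t − x² = 0: t = (√(D_R² + v_R²x²) − D_R)/v_R².
√(D_R² + v_R²x²) = √(0.004419² + 0.1762² × 10.2²) = 1.797; v_R² = 0.03105.
t = (1.797 − 0.004419)/0.03105 = 57.7 days.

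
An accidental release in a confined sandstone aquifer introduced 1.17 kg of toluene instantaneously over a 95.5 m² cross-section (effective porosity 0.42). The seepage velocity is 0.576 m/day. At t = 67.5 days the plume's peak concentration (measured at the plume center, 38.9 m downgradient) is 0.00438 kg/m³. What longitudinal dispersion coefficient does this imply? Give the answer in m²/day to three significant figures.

0.0523 m²/day

At the plume center C_max = M/(n_e·A·√(4πDt)), so D = M²/(4πt·(n_e·A·C_max)²).
n_e·A·C_max = 0.42 × 95.5 × 0.00438 = 0.1757 kg/m.
D = 1.17²/(4π × 67.5 × 0.1757²) = 0.0523 m²/day.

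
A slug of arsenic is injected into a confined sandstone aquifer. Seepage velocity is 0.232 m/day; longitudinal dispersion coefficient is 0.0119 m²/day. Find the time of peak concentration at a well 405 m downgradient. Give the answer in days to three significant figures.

For the 1D instantaneous-source solution, setting ∂C/∂t = 0 at fixed x gives v²t² + 2Dt − x² = 0, so t = (√(D² + v²x²) − D)/v².
√(D² + v²x²) = √(0.0119² + 0.232² × 405²) = 93.96; v² = 0.053824.
t = (93.96 − 0.0119)/0.053824 = 1750 days (vs. the pure-advection estimate x/v = 1750 d).

1750 days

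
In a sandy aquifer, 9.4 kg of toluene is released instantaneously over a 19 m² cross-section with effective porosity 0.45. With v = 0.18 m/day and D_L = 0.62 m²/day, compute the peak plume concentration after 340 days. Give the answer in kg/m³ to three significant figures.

The peak of an instantaneous 1D plume sits at x = vt; there the Gaussian factor is 1 and C_max = M/(n_e·A·√(4πDt)), where n_e·A is the pore area the mass is dissolved in.
√(4πDt) = √(4π × 0.62 × 340) = 51.47 m, so C_max = 9.4/(0.45 × 19 × 51.47) = 0.0214 kg/m³.

0.0214 kg/m³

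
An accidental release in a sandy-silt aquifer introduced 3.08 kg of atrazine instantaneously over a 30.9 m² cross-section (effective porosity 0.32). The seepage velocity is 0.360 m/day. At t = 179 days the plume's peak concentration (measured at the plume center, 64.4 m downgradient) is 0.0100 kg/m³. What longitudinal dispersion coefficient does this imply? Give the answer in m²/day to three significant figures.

At the plume center C_max = M/(n_e·A·√(4πDt)), so D = M²/(4πt·(n_e·A·C_max)²).
n_e·A·C_max = 0.32 × 30.9 × 0.0100 = 0.09888 kg/m.
D = 3.08²/(4π × 179 × 0.09888²) = 0.431 m²/day.

0.431 m²/day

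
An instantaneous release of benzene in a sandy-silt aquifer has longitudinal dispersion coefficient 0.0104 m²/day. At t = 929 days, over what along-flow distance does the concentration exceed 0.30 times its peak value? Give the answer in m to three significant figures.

13.6 m

The plume is Gaussian with σ = √(2Dt) = √(2 × 0.0104 × 929) = 4.396 m.
C/C_peak = exp(−Δx²/(2σ²)) = 0.30 ⇒ Δx = σ·√(−2 ln 0.30) = 4.396 × 1.552 = 6.823 m.
Width = 2Δx = 13.6 m.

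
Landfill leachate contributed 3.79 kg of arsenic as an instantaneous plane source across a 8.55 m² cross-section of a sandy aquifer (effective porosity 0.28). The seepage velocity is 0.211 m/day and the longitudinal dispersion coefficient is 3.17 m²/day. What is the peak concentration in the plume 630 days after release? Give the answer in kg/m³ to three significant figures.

0.00999 kg/m³

The peak of an instantaneous 1D plume sits at x = vt; there the Gaussian factor is 1 and C_max = M/(n_e·A·√(4πDt)), where n_e·A is the pore area the mass is dissolved in.
√(4πDt) = √(4π × 3.17 × 630) = 158.4 m, so C_max = 3.79/(0.28 × 8.55 × 158.4) = 0.00999 kg/m³.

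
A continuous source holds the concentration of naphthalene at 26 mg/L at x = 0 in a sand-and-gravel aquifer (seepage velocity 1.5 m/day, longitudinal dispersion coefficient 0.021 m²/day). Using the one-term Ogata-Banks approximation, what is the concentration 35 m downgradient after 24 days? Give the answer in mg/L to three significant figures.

21.8 mg/L

For a continuous step input, C/C₀ ≈ ½·erfc((x−vt)/(2√(Dt))).
vt = 1.5 × 24 = 36 m and 2√(Dt) = 2√(0.021 × 24) = 1.420 m.
Argument (x−vt)/(2√(Dt)) = (35 − 36)/1.420 = -0.7042; ½·erfc(-0.7042) = 0.8403.
C = 26 × 0.8403 = 21.8 mg/L.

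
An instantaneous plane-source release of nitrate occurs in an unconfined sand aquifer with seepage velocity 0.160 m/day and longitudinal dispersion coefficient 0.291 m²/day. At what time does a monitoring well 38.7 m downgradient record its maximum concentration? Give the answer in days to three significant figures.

For the 1D instantaneous-source solution, setting ∂C/∂t = 0 at fixed x gives v²t² + 2Dt − x² = 0, so t = (√(D² + v²x²) − D)/v².
√(D² + v²x²) = √(0.291² + 0.160² × 38.7²) = 6.199; v² = 0.0256.
t = (6.199 − 0.291)/0.0256 = 231 days (vs. the pure-advection estimate x/v = 242 d).

231 days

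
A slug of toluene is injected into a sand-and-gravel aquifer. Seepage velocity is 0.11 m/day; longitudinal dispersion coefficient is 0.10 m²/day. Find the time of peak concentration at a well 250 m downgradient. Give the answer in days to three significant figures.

2260 days

For the 1D instantaneous-source solution, setting ∂C/∂t = 0 at fixed x gives v²t² + 2Dt − x² = 0, so t = (√(D² + v²x²) − D)/v².
√(D² + v²x²) = √(0.10² + 0.11² × 250²) = 27.50; v² = 0.0121.
t = (27.50 − 0.10)/0.0121 = 2260 days (vs. the pure-advection estimate x/v = 2270 d).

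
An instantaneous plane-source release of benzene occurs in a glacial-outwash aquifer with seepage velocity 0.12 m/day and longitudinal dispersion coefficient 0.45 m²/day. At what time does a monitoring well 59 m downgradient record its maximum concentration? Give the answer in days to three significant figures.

461 days

For the 1D instantaneous-source solution, setting ∂C/∂t = 0 at fixed x gives v²t² + 2Dt − x² = 0, so t = (√(D² + v²x²) − D)/v².
√(D² + v²x²) = √(0.45² + 0.12² × 59²) = 7.094; v² = 0.0144.
t = (7.094 − 0.45)/0.0144 = 461 days (vs. the pure-advection estimate x/v = 492 d).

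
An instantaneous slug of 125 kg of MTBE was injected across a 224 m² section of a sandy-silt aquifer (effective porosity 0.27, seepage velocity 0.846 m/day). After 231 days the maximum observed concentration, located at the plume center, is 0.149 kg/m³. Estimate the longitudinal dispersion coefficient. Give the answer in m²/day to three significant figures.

0.0663 m²/day

At the plume center C_max = M/(n_e·A·√(4πDt)), so D = M²/(4πt·(n_e·A·C_max)²).
n_e·A·C_max = 0.27 × 224 × 0.149 = 9.012 kg/m.
D = 125²/(4π × 231 × 9.012²) = 0.0663 m²/day.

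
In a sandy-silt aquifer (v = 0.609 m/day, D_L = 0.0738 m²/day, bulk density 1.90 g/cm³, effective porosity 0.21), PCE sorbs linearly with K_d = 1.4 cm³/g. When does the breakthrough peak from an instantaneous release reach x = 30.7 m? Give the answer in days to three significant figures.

686 days

Retardation factor R = 1 + ρ_b·K_d/n = 1 + 1.90 × 1.4/0.21 = 13.67.
Sorption retards both mechanisms: v_R = v/R = 0.04455 m/day, D_R = D/R = 0.005399 m²/day.
Peak time from v_R²t² + 2D_R t − x² = 0: t = (√(D_R² + v_R²x²) − D_R)/v_R².
√(D_R² + v_R²x²) = √(0.005399² + 0.04455² × 30.7²) = 1.368; v_R² = 0.001985.
t = (1.368 − 0.005399)/0.001985 = 686 days.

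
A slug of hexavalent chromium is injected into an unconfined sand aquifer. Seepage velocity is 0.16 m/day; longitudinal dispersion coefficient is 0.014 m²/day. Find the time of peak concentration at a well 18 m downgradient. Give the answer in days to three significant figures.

For the 1D instantaneous-source solution, setting ∂C/∂t = 0 at fixed x gives v²t² + 2Dt − x² = 0, so t = (√(D² + v²x²) − D)/v².
√(D² + v²x²) = √(0.014² + 0.16² × 18²) = 2.880; v² = 0.0256.
t = (2.880 − 0.014)/0.0256 = 112 days (vs. the pure-advection estimate x/v = 112 d).

112 days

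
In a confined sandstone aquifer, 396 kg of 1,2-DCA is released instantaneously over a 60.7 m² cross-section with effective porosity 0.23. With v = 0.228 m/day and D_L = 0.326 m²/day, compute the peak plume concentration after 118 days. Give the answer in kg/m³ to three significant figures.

1.29 kg/m³

The peak of an instantaneous 1D plume sits at x = vt; there the Gaussian factor is 1 and C_max = M/(n_e·A·√(4πDt)), where n_e·A is the pore area the mass is dissolved in.
√(4πDt) = √(4π × 0.326 × 118) = 21.99 m, so C_max = 396/(0.23 × 60.7 × 21.99) = 1.29 kg/m³.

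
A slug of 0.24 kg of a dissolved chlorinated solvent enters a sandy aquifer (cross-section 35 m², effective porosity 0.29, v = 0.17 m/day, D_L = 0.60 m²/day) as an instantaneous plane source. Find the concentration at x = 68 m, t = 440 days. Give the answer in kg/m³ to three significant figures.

0.000393 kg/m³

For an instantaneous plane source, C(x,t) = M/(n_e·A·√(4πDt)) · exp(−(x−vt)²/(4Dt)), with n_e·A the pore (flow) area.
Plume center vt = 0.17 × 440 = 74.8 m, so the well at 68 m is 6.8 m upgradient of the peak.
√(4πDt) = 57.60 m, giving peak height M/(n_e·A·√(4πDt)) = 0.24/(0.29 × 35 × 57.60) = 0.0004105 kg/m³.
(x−vt)²/(4Dt) = (-6.8)²/(4 × 0.60 × 440) = 0.04379; exp(−0.04379) = 0.9572.
C = 0.0004105 × 0.9572 = 0.000393 kg/m³.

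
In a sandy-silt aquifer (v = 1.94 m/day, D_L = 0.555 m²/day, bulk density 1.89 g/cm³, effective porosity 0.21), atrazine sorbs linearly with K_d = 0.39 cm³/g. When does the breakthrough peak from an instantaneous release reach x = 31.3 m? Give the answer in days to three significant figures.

Retardation factor R = 1 + ρ_b·K_d/n = 1 + 1.89 × 0.39/0.21 = 4.510.
Sorption retards both mechanisms: v_R = v/R = 0.4302 m/day, D_R = D/R = 0.1231 m²/day.
Peak time from v_R²t² + 2D_R t − x² = 0: t = (√(D_R² + v_R²x²) − D_R)/v_R².
√(D_R² + v_R²x²) = √(0.1231² + 0.4302² × 31.3²) = 13.47; v_R² = 0.1851.
t = (13.47 − 0.1231)/0.1851 = 72.1 days.

72.1 days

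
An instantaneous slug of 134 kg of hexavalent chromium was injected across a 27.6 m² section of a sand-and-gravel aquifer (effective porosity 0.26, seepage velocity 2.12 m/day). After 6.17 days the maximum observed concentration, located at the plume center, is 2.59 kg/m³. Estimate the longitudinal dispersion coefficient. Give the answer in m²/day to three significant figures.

0.670 m²/day

At the plume center C_max = M/(n_e·A·√(4πDt)), so D = M²/(4πt·(n_e·A·C_max)²).
n_e·A·C_max = 0.26 × 27.6 × 2.59 = 18.59 kg/m.
D = 134²/(4π × 6.17 × 18.59²) = 0.670 m²/day.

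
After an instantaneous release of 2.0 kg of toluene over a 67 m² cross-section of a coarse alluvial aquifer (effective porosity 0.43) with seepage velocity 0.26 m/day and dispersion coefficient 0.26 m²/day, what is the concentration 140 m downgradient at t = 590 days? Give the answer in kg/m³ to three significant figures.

0.00118 kg/m³

For an instantaneous plane source, C(x,t) = M/(n_e·A·√(4πDt)) · exp(−(x−vt)²/(4Dt)), with n_e·A the pore (flow) area.
Plume center vt = 0.26 × 590 = 153.4 m, so the well at 140 m is 13.4 m upgradient of the peak.
√(4πDt) = 43.91 m, giving peak height M/(n_e·A·√(4πDt)) = 2.0/(0.43 × 67 × 43.91) = 0.001581 kg/m³.
(x−vt)²/(4Dt) = (-13.4)²/(4 × 0.26 × 590) = 0.2926; exp(−0.2926) = 0.7463.
C = 0.001581 × 0.7463 = 0.00118 kg/m³.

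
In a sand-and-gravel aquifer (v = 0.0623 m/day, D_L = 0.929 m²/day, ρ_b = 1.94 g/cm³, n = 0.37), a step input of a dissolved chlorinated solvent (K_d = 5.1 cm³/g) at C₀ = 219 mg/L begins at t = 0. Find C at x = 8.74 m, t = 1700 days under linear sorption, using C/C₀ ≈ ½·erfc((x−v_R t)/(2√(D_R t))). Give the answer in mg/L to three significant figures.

Retardation factor R = 1 + ρ_b·K_d/n = 1 + 1.94 × 5.1/0.37 = 27.74.
Sorption retards both mechanisms: v_R = v/R = 0.002246 m/day, D_R = D/R = 0.03349 m²/day.
v_R·t = 0.002246 × 1700 = 3.8182 m; 2√(D_R t) = 15.09 m; argument = (8.74 − 3.8182)/15.09 = 0.3262.
C = C₀ × ½·erfc(0.3262) = 219 × 0.3223 = 70.6 mg/L.

70.6 mg/L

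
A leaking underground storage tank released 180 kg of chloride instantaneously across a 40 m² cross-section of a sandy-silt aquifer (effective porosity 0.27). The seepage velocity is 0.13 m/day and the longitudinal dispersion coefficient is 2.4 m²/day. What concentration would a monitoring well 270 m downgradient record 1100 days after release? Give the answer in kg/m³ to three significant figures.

For an instantaneous plane source, C(x,t) = M/(n_e·A·√(4πDt)) · exp(−(x−vt)²/(4Dt)), with n_e·A the pore (flow) area.
Plume center vt = 0.13 × 1100 = 143 m, so the well at 270 m is 127 m downgradient of the peak.
√(4πDt) = 182.1 m, giving peak height M/(n_e·A·√(4πDt)) = 180/(0.27 × 40 × 182.1) = 0.09152 kg/m³.
(x−vt)²/(4Dt) = (127)²/(4 × 2.4 × 1100) = 1.527; exp(−1.527) = 0.2172.
C = 0.09152 × 0.2172 = 0.0199 kg/m³.

0.0199 kg/m³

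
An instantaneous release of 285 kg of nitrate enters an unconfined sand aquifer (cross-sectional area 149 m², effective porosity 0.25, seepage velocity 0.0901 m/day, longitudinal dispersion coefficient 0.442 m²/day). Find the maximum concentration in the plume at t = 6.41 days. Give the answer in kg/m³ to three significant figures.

The peak of an instantaneous 1D plume sits at x = vt; there the Gaussian factor is 1 and C_max = M/(n_e·A·√(4πDt)), where n_e·A is the pore area the mass is dissolved in.
√(4πDt) = √(4π × 0.442 × 6.41) = 5.967 m, so C_max = 285/(0.25 × 149 × 5.967) = 1.28 kg/m³.

1.28 kg/m³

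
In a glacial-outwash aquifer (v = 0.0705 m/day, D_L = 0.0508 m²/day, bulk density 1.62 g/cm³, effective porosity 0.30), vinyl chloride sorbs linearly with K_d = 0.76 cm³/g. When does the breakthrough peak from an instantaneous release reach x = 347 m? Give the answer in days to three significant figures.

Retardation factor R = 1 + ρ_b·K_d/n = 1 + 1.62 × 0.76/0.30 = 5.104.
Sorption retards both mechanisms: v_R = v/R = 0.01381 m/day, D_R = D/R = 0.009953 m²/day.
Peak time from v_R²t² + 2D_R t − x² = 0: t = (√(D_R² + v_R²x²) − D_R)/v_R².
√(D_R² + v_R²x²) = √(0.009953² + 0.01381² × 347²) = 4.792; v_R² = 0.0001907.
t = (4.792 − 0.009953)/0.0001907 = 25100 days.

25100 days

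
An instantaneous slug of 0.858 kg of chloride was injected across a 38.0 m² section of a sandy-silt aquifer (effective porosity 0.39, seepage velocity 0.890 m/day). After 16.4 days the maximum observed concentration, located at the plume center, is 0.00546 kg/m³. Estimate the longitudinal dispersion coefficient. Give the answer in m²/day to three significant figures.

0.546 m²/day

At the plume center C_max = M/(n_e·A·√(4πDt)), so D = M²/(4πt·(n_e·A·C_max)²).
n_e·A·C_max = 0.39 × 38.0 × 0.00546 = 0.08092 kg/m.
D = 0.858²/(4π × 16.4 × 0.08092²) = 0.546 m²/day.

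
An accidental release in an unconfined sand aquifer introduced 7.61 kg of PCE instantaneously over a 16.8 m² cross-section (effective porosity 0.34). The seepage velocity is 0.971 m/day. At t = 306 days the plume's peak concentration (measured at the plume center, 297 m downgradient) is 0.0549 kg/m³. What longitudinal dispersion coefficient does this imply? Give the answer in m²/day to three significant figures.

At the plume center C_max = M/(n_e·A·√(4πDt)), so D = M²/(4πt·(n_e·A·C_max)²).
n_e·A·C_max = 0.34 × 16.8 × 0.0549 = 0.3136 kg/m.
D = 7.61²/(4π × 306 × 0.3136²) = 0.153 m²/day.

0.153 m²/day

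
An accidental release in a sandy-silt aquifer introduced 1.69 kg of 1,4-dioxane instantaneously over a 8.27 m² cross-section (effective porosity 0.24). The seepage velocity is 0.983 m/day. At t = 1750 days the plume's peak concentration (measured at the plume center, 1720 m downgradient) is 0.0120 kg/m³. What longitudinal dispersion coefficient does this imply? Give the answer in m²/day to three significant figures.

0.229 m²/day

At the plume center C_max = M/(n_e·A·√(4πDt)), so D = M²/(4πt·(n_e·A·C_max)²).
n_e·A·C_max = 0.24 × 8.27 × 0.0120 = 0.02382 kg/m.
D = 1.69²/(4π × 1750 × 0.02382²) = 0.229 m²/day.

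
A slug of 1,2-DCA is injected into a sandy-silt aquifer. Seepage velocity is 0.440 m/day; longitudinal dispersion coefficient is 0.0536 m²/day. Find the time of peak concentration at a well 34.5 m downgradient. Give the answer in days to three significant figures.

For the 1D instantaneous-source solution, setting ∂C/∂t = 0 at fixed x gives v²t² + 2Dt − x² = 0, so t = (√(D² + v²x²) − D)/v².
√(D² + v²x²) = √(0.0536² + 0.440² × 34.5²) = 15.18; v² = 0.1936.
t = (15.18 − 0.0536)/0.1936 = 78.1 days (vs. the pure-advection estimate x/v = 78.4 d).

78.1 days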